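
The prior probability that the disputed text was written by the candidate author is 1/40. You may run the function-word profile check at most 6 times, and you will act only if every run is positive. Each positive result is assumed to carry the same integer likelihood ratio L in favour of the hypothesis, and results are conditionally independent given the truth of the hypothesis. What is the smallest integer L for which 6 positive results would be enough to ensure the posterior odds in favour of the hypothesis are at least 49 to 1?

4

Prior odds = 0.025/0.975 = 1/39.
Target odds = 49.
Need L⁶ ≥ 49 ÷ (1/39) = 1911.
3⁶ = 729 < 1911 ≤ 4096 = 4⁶, so L = 4.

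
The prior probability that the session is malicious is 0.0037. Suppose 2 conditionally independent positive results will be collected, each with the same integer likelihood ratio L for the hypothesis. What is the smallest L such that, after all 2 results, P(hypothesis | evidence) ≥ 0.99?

Prior odds = 0.0037/0.9963 = 37/9963.
Target odds = 0.99/0.01 = 99.
Need L² ≥ 99 ÷ (37/9963) = 986337/37.
163² = 26569 < 986337/37 ≤ 26896 = 164², so L = 164.

164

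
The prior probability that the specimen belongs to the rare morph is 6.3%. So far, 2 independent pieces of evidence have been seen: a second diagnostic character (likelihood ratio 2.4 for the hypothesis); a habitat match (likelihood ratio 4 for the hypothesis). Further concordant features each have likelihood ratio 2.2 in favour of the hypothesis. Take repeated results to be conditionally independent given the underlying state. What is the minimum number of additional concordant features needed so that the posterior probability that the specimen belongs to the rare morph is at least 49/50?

6

Prior odds = 0.063/0.937 = 63/937.
Combined Bayes factor of the evidence already in hand = 2.4 × 4 = 9.6.
Odds after that evidence = (63/937) × 9.6 = 3024/4685.
Target odds = 0.98/0.02 = 49.
Need 2.2ⁿ ≥ 49 ÷ (3024/4685) = 32795/432.
2.2⁵ = 51.53632 falls short of 32795/432 but 2.2⁶ = 1771561/15625 reaches it, so n = 6.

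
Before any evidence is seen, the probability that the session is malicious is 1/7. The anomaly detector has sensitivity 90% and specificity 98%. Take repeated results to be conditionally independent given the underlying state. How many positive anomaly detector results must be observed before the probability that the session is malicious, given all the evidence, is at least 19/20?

2

Prior odds: (1/7) ÷ (6/7) = 1/6.
False-positive rate = 1 − 0.98 = 0.02; likelihood ratio of a positive = 0.9/0.02 = 45.
Target posterior odds = 0.95/0.05 = 19.
Require 45ⁿ ≥ 19 ÷ (1/6) = 114.
45¹ = 45 falls short of 114 but 45² = 2025 reaches it, so n = 2.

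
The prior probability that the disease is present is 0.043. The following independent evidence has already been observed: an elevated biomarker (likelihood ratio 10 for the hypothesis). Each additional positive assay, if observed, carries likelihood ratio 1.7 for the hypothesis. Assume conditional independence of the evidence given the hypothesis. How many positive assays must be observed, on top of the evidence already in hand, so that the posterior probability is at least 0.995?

12

Prior odds = 0.043/0.957 = 43/957.
Bayes factor of the evidence already in hand = 10.
Odds after that evidence = (43/957) × 10 = 430/957.
Target odds = 0.995/0.005 = 199.
Need 1.7ⁿ ≥ 199 ÷ (430/957) = 190443/430.
1.7¹¹ ≈342.719 falls short of 190443/430 but 1.7¹² ≈582.622 reaches it, so n = 12.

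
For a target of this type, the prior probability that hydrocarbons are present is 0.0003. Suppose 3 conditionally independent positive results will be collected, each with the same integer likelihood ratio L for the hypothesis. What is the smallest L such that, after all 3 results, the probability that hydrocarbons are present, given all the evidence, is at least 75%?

22

Prior odds = 0.0003/0.9997 = 3/9997.
Target odds = 0.75/0.25 = 3.
Need L³ ≥ 3 ÷ (3/9997) = 9997.
21³ = 9261 < 9997 ≤ 10648 = 22³, so L = 22.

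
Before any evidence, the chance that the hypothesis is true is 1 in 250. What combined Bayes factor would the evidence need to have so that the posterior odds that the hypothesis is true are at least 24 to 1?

Prior odds = 0.004/0.996 = 1/249.
Target odds = 24.
Required Bayes factor = 24 ÷ (1/249) = 5976.

5976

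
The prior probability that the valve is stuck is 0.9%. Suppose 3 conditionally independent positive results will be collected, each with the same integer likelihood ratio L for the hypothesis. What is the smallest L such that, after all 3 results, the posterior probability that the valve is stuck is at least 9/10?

Prior odds = 0.009/0.991 = 9/991.
Target odds = 0.9/0.1 = 9.
Need L³ ≥ 9 ÷ (9/991) = 991.
9³ = 729 < 991 ≤ 1000 = 10³, so L = 10.

10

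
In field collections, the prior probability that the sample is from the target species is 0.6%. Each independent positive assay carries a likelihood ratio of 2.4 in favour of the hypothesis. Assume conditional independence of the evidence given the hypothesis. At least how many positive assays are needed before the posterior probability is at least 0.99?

Prior odds = 0.006/0.994 = 3/497.
Likelihood ratio per positive assay = 2.4.
Target posterior odds = 0.99/0.01 = 99.
Need (3/497) × 2.4ⁿ ≥ 99, i.e. 2.4ⁿ ≥ 16401.
2.4¹¹ ≈15216.8 falls short of 16401 but 2.4¹² ≈36520.3 reaches it, so n = 12.

12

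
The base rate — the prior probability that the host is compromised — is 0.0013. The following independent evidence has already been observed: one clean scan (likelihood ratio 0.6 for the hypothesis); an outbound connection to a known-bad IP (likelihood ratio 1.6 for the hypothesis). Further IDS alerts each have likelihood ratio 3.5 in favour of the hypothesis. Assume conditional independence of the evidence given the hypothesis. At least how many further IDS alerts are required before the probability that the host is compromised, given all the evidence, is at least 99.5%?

10

Prior odds = 0.0013/0.9987 = 13/9987.
Combined Bayes factor of the evidence already in hand = 0.6 × 1.6 = 0.96.
Odds after that evidence = (13/9987) × 0.96 = 104/83225.
Target odds = 0.995/0.005 = 199.
Need 3.5ⁿ ≥ 199 ÷ (104/83225) = 16561775/104.
3.5⁹ = 40353607/512 falls short of 16561775/104 but 3.5¹⁰ = 282475249/1024 reaches it, so n = 10.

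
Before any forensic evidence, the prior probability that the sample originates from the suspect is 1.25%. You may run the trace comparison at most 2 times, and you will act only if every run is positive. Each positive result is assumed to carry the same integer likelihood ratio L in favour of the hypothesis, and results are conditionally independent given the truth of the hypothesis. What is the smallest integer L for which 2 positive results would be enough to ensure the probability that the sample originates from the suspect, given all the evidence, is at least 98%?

63

Prior odds = 0.0125/0.9875 = 1/79.
Target odds = 0.98/0.02 = 49.
Need L² ≥ 49 ÷ (1/79) = 3871.
62² = 3844 < 3871 ≤ 3969 = 63², so L = 63.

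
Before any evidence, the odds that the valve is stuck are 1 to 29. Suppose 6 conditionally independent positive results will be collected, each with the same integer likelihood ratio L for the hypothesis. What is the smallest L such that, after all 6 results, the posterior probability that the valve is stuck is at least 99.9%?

Prior odds = 1/29.
Target odds = 0.999/0.001 = 999.
Need L⁶ ≥ 999 ÷ (1/29) = 28971.
5⁶ = 15625 < 28971 ≤ 46656 = 6⁶, so L = 6.

6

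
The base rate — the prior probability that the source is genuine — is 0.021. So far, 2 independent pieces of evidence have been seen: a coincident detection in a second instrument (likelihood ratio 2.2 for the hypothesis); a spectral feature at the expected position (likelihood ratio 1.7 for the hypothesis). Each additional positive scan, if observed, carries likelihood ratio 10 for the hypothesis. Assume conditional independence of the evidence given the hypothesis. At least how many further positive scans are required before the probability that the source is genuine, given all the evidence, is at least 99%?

4

Prior odds = 0.021/0.979 = 21/979.
Combined Bayes factor of the evidence already in hand = 2.2 × 1.7 = 3.74.
Odds after that evidence = (21/979) × 3.74 = 357/4450.
Target odds = 0.99/0.01 = 99.
Need 10ⁿ ≥ 99 ÷ (357/4450) = 146850/119.
10³ = 1000 falls short of 146850/119 but 10⁴ = 10000 reaches it, so n = 4.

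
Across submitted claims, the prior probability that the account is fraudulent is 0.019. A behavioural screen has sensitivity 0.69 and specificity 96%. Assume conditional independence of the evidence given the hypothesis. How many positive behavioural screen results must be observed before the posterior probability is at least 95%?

Prior odds = 0.019/0.981 = 19/981.
False-positive rate = 1 − 0.96 = 0.04; likelihood ratio of a positive = 0.69/0.04 = 17.25.
Target odds: 0.95 ÷ 0.05 = 19.
Require 17.25ⁿ ≥ 19 ÷ (19/981) = 981.
17.25² = 297.5625 falls short of 981 but 17.25³ = 5132.953125 reaches it, so n = 3.

3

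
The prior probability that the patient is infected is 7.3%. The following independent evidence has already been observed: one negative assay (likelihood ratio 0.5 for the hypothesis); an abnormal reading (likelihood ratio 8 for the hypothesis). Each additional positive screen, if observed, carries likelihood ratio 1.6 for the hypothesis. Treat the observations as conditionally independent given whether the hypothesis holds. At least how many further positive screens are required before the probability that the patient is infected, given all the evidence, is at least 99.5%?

Prior odds = 0.073/0.927 = 73/927.
Combined Bayes factor of the evidence already in hand = 0.5 × 8 = 4.
Odds after that evidence = (73/927) × 4 = 292/927.
Target odds = 0.995/0.005 = 199.
Need 1.6ⁿ ≥ 199 ÷ (292/927) = 184473/292.
1.6¹³ ≈450.36 falls short of 184473/292 but 1.6¹⁴ ≈720.576 reaches it, so n = 14.

14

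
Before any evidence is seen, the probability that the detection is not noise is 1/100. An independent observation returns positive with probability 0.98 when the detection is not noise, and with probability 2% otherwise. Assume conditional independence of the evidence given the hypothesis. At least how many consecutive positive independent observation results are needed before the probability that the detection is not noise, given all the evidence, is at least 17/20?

2

Prior odds = 0.01/0.99 = 1/99.
Likelihood ratio of a positive result = 0.98/0.02 = 49.
Target posterior odds = 0.85/0.15 = 17/3.
Require 49ⁿ ≥ 17/3 ÷ (1/99) = 561.
49¹ = 49 falls short of 561 but 49² = 2401 reaches it, so n = 2.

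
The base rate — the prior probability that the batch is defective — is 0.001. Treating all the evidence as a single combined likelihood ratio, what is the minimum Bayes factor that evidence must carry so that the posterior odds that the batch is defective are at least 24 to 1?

23976

Prior odds = 0.001/0.999 = 1/999.
Target odds = 24.
Required Bayes factor = 24 ÷ (1/999) = 23976.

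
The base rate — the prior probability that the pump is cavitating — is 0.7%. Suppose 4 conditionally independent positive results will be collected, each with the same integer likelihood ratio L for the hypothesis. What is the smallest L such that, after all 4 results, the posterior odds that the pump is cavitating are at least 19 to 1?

8

Prior odds = 0.007/0.993 = 7/993.
Target odds = 19.
Need L⁴ ≥ 19 ÷ (7/993) = 18867/7.
7⁴ = 2401 < 18867/7 ≤ 4096 = 8⁴, so L = 8.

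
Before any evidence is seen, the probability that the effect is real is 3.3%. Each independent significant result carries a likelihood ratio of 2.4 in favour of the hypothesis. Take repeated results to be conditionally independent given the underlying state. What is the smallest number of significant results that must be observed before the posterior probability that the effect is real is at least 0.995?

10

Prior odds = 0.033/0.967 = 33/967.
Likelihood ratio per significant result = 2.4.
Target odds: 0.995 ÷ 0.005 = 199.
Need (33/967) × 2.4ⁿ ≥ 199, i.e. 2.4ⁿ ≥ 192433/33.
2.4⁹ ≈2641.81 falls short of 192433/33 but 2.4¹⁰ ≈6340.34 reaches it, so n = 10.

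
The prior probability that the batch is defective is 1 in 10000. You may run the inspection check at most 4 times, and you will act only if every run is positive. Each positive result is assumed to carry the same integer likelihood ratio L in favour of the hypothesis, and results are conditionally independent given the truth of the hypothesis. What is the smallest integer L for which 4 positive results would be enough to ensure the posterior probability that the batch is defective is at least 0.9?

Prior odds = 0.0001/0.9999 = 1/9999.
Target odds = 0.9/0.1 = 9.
Need L⁴ ≥ 9 ÷ (1/9999) = 89991.
17⁴ = 83521 < 89991 ≤ 104976 = 18⁴, so L = 18.

18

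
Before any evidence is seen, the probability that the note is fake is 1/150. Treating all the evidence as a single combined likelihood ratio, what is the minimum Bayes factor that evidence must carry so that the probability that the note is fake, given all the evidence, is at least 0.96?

3576

Prior odds = (1/150)/(149/150) = 1/149.
Target odds = 0.96/0.04 = 24.
Required Bayes factor = 24 ÷ (1/149) = 3576.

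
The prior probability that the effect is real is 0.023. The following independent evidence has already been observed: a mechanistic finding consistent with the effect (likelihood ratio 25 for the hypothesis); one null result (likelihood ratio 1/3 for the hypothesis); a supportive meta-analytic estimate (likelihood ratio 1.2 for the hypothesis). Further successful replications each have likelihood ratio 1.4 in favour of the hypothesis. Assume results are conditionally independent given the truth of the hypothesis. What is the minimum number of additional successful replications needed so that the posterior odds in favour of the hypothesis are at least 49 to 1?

Prior odds = 0.023/0.977 = 23/977.
Combined Bayes factor of the evidence already in hand = 25 × (1/3) × 1.2 = 10.
Odds after that evidence = (23/977) × 10 = 230/977.
Target odds = 49.
Need 1.4ⁿ ≥ 49 ÷ (230/977) = 47873/230.
1.4¹⁵ ≈155.568 falls short of 47873/230 but 1.4¹⁶ ≈217.795 reaches it, so n = 16.

16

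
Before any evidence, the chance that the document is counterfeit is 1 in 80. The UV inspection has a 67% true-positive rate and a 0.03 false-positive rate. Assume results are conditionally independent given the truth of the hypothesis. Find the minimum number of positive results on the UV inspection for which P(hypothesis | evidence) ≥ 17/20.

2

Prior odds = 0.0125/0.9875 = 1/79.
Likelihood ratio of a positive result = 0.67/0.03 = 67/3.
Target posterior odds = 0.85/0.15 = 17/3.
Require (67/3)ⁿ ≥ 17/3 ÷ (1/79) = 1343/3.
(67/3)¹ = 67/3 falls short of 1343/3 but (67/3)² = 4489/9 reaches it, so n = 2.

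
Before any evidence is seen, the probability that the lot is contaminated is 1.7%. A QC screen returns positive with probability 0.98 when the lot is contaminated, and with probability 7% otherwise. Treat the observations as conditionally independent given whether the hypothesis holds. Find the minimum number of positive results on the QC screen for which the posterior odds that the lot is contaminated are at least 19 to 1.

Prior odds: 0.017 ÷ 0.983 = 17/983.
Likelihood ratio of a positive result = 0.98/0.07 = 14.
Target odds = 19.
Need (17/983) × 14ⁿ ≥ 19, i.e. 14ⁿ ≥ 18677/17.
14² = 196 falls short of 18677/17 but 14³ = 2744 reaches it, so n = 3.

3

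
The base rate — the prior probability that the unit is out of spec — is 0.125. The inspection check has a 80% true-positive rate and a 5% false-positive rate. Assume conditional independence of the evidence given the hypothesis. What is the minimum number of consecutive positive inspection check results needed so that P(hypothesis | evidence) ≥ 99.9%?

4

Prior odds: 0.125 ÷ 0.875 = 1/7.
Likelihood ratio of a positive result = 0.8/0.05 = 16.
Target posterior odds = 0.999/0.001 = 999.
Need (1/7) × 16ⁿ ≥ 999, i.e. 16ⁿ ≥ 6993.
16³ = 4096 falls short of 6993 but 16⁴ = 65536 reaches it, so n = 4.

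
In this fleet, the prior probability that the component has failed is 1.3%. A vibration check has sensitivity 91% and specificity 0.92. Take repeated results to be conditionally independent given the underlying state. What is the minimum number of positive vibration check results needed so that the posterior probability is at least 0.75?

3

Prior odds: 0.013 ÷ 0.987 = 13/987.
False-positive rate = 1 − 0.92 = 0.08; likelihood ratio of a positive = 0.91/0.08 = 11.375.
Target odds: 0.75 ÷ 0.25 = 3.
Need (13/987) × 11.375ⁿ ≥ 3, i.e. 11.375ⁿ ≥ 2961/13.
11.375² = 129.390625 falls short of 2961/13 but 11.375³ = 753571/512 reaches it, so n = 3.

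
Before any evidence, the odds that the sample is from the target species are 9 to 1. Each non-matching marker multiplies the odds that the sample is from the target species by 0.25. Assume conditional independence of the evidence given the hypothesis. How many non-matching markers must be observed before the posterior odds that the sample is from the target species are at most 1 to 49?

Prior odds = 9.
Likelihood ratio per non-matching marker = 0.25.
Target odds = 1/49.
Require 0.25ⁿ ≤ 1/49 ÷ 9 = 1/441.
0.25⁴ = 0.00390625 is still above 1/441 but 0.25⁵ = 1/1024 is at or below it, so n = 5.

5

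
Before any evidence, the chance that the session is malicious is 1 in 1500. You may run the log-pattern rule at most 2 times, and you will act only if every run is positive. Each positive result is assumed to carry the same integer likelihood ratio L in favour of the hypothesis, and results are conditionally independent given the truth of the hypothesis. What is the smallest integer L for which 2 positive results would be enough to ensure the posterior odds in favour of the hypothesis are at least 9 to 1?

Prior odds = (1/1500)/(1499/1500) = 1/1499.
Target odds = 9.
Need L² ≥ 9 ÷ (1/1499) = 13491.
116² = 13456 < 13491 ≤ 13689 = 117², so L = 117.

117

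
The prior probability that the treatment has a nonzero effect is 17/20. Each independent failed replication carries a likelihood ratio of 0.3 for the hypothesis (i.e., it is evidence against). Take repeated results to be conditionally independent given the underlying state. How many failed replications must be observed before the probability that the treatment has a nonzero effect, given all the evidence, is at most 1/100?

Prior odds = 0.85/0.15 = 17/3.
Likelihood ratio per failed replication = 0.3.
Target posterior odds = 0.01/0.99 = 1/99.
Need (17/3) × 0.3ⁿ ≤ 1/99, i.e. 0.3ⁿ ≤ 1/561.
0.3⁵ = 243/100000 is still above 1/561 but 0.3⁶ = 729/1000000 is at or below it, so n = 6.

6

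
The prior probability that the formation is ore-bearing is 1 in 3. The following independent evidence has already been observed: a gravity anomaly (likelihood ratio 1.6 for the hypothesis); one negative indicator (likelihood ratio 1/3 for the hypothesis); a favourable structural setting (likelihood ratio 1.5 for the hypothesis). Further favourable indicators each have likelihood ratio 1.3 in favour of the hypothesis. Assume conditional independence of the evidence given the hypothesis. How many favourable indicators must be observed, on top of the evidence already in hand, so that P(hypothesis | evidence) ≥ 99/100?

22

Prior odds = (1/3)/(2/3) = 0.5.
Combined Bayes factor of the evidence already in hand = 1.6 × (1/3) × 1.5 = 0.8.
Odds after that evidence = 0.5 × 0.8 = 0.4.
Target odds = 0.99/0.01 = 99.
Need 1.3ⁿ ≥ 99 ÷ 0.4 = 247.5.
1.3²¹ ≈247.065 falls short of 247.5 but 1.3²² ≈321.184 reaches it, so n = 22.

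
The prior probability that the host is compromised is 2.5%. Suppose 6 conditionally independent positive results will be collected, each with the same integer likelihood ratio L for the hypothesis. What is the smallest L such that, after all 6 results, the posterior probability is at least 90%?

Prior odds = 0.025/0.975 = 1/39.
Target odds = 0.9/0.1 = 9.
Need L⁶ ≥ 9 ÷ (1/39) = 351.
2⁶ = 64 < 351 ≤ 729 = 3⁶, so L = 3.

3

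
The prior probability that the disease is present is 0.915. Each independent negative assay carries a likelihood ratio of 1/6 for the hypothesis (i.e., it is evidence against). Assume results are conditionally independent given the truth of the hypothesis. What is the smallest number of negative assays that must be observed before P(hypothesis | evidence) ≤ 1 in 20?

3

Prior odds: 0.915 ÷ 0.085 = 183/17.
Likelihood ratio per negative assay = 1/6.
Target odds: 0.05 ÷ 0.95 = 1/19.
Need (183/17) × (1/6)ⁿ ≤ 1/19, i.e. (1/6)ⁿ ≤ 17/3477.
(1/6)² = 1/36 is still above 17/3477 but (1/6)³ = 1/216 is at or below it, so n = 3.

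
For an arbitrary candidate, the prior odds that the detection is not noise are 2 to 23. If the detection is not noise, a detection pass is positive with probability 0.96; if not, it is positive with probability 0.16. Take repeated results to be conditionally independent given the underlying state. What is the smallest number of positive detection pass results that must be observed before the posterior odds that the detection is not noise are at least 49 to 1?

Prior odds = 2/23.
Likelihood ratio of a positive = 0.96/0.16 = 6.
Target odds = 49.
Need (2/23) × 6ⁿ ≥ 49, i.e. 6ⁿ ≥ 563.5.
6³ = 216 falls short of 563.5 but 6⁴ = 1296 reaches it, so n = 4.

4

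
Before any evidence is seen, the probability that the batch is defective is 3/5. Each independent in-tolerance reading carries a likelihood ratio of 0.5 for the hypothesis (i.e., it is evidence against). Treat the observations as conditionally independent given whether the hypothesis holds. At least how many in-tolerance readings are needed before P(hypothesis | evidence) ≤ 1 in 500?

Prior odds: 0.6 ÷ 0.4 = 1.5.
Likelihood ratio per in-tolerance reading = 0.5.
Target posterior odds = 0.002/0.998 = 1/499.
Need 1.5 × 0.5ⁿ ≤ 1/499, i.e. 0.5ⁿ ≤ 2/1497.
0.5⁹ = 0.001953125 is still above 2/1497 but 0.5¹⁰ = 1/1024 is at or below it, so n = 10.

10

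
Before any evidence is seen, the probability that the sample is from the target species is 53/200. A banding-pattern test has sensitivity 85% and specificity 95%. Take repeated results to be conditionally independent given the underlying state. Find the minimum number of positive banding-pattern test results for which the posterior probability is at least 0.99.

Prior odds: 0.265 ÷ 0.735 = 53/147.
False-positive rate = 1 − 0.95 = 0.05; likelihood ratio of a positive = 0.85/0.05 = 17.
Target posterior odds = 0.99/0.01 = 99.
Require 17ⁿ ≥ 99 ÷ (53/147) = 14553/53.
17¹ = 17 falls short of 14553/53 but 17² = 289 reaches it, so n = 2.

2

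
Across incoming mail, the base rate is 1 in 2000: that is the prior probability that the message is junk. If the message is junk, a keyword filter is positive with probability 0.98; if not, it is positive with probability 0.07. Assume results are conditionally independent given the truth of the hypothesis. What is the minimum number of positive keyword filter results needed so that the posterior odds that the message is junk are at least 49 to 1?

5

Prior odds: 0.0005 ÷ 0.9995 = 1/1999.
Likelihood ratio of a positive = 0.98/0.07 = 14.
Target odds = 49.
Need (1/1999) × 14ⁿ ≥ 49, i.e. 14ⁿ ≥ 97951.
14⁴ = 38416 falls short of 97951 but 14⁵ = 537824 reaches it, so n = 5.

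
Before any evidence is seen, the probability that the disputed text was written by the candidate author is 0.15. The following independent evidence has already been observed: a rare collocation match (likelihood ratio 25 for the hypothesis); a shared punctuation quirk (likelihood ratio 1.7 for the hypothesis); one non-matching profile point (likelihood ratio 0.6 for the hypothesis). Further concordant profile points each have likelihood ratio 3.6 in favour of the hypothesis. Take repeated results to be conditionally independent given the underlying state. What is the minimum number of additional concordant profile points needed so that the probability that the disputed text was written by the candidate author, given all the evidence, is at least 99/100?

Prior odds = 0.15/0.85 = 3/17.
Combined Bayes factor of the evidence already in hand = 25 × 1.7 × 0.6 = 25.5.
Odds after that evidence = (3/17) × 25.5 = 4.5.
Target odds = 0.99/0.01 = 99.
Need 3.6ⁿ ≥ 99 ÷ 4.5 = 22.
3.6² = 12.96 falls short of 22 but 3.6³ = 46.656 reaches it, so n = 3.

3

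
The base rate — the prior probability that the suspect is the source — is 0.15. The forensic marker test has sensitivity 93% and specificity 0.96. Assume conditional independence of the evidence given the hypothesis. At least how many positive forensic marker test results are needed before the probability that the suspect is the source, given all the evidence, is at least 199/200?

Prior odds: 0.15 ÷ 0.85 = 3/17.
False-positive rate = 1 − 0.96 = 0.04; likelihood ratio of a positive = 0.93/0.04 = 23.25.
Target posterior odds = 0.995/0.005 = 199.
Require 23.25ⁿ ≥ 199 ÷ (3/17) = 3383/3.
23.25² = 540.5625 falls short of 3383/3 but 23.25³ = 804357/64 reaches it, so n = 3.

3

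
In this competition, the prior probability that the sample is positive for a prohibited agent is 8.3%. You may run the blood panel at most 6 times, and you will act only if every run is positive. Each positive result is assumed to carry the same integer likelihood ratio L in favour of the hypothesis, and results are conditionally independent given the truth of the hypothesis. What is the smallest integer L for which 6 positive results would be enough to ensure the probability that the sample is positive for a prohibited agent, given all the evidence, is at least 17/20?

2

Prior odds = 0.083/0.917 = 83/917.
Target odds = 0.85/0.15 = 17/3.
Need L⁶ ≥ 17/3 ÷ (83/917) = 15589/249.
1⁶ = 1 < 15589/249 ≤ 64 = 2⁶, so L = 2.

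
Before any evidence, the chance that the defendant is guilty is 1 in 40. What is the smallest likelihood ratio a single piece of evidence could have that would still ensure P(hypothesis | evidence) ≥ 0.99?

Prior odds = 0.025/0.975 = 1/39.
Target odds = 0.99/0.01 = 99.
Required Bayes factor = 99 ÷ (1/39) = 3861.

3861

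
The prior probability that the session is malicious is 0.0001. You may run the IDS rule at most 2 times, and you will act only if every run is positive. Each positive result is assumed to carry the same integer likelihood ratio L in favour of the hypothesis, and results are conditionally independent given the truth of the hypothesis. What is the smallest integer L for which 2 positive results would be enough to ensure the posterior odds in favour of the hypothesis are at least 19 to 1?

Prior odds = 0.0001/0.9999 = 1/9999.
Target odds = 19.
Need L² ≥ 19 ÷ (1/9999) = 189981.
435² = 189225 < 189981 ≤ 190096 = 436², so L = 436.

436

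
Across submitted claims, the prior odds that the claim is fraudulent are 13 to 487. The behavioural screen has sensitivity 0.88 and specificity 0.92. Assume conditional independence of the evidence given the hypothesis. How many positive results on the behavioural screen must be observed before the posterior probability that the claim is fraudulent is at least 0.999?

5

Prior odds = 13/487.
False-positive rate = 1 − 0.92 = 0.08; likelihood ratio of a positive = 0.88/0.08 = 11.
Target posterior odds = 0.999/0.001 = 999.
Require 11ⁿ ≥ 999 ÷ (13/487) = 486513/13.
11⁴ = 14641 falls short of 486513/13 but 11⁵ = 161051 reaches it, so n = 5.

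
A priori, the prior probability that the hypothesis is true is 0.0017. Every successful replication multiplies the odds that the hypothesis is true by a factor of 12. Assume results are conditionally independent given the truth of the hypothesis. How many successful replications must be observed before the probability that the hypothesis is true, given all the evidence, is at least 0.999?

Prior odds: 0.0017 ÷ 0.9983 = 17/9983.
Likelihood ratio per successful replication = 12.
Target odds: 0.999 ÷ 0.001 = 999.
Require 12ⁿ ≥ 999 ÷ (17/9983) = 9973017/17.
12⁵ = 248832 falls short of 9973017/17 but 12⁶ = 2985984 reaches it, so n = 6.

6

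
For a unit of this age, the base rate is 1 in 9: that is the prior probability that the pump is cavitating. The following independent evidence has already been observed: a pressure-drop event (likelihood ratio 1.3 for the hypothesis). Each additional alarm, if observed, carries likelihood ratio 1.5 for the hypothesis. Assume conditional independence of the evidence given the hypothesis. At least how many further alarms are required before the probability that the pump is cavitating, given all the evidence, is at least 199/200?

18

Prior odds = (1/9)/(8/9) = 0.125.
Bayes factor of the evidence already in hand = 1.3.
Odds after that evidence = 0.125 × 1.3 = 0.1625.
Target odds = 0.995/0.005 = 199.
Need 1.5ⁿ ≥ 199 ÷ 0.1625 = 15920/13.
1.5¹⁷ = 129140163/131072 falls short of 15920/13 but 1.5¹⁸ = 387420489/262144 reaches it, so n = 18.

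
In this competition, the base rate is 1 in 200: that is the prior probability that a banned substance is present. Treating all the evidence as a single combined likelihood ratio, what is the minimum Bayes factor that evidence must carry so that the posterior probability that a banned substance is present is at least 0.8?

796

Prior odds = 0.005/0.995 = 1/199.
Target odds = 0.8/0.2 = 4.
Required Bayes factor = 4 ÷ (1/199) = 796.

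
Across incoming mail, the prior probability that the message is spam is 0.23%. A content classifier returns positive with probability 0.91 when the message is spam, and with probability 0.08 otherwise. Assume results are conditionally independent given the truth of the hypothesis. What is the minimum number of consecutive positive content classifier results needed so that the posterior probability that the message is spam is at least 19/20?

Prior odds: 0.0023 ÷ 0.9977 = 23/9977.
Likelihood ratio of a positive result = 0.91/0.08 = 11.375.
Target posterior odds = 0.95/0.05 = 19.
Require 11.375ⁿ ≥ 19 ÷ (23/9977) = 189563/23.
11.375³ = 753571/512 falls short of 189563/23 but 11.375⁴ = 68574961/4096 reaches it, so n = 4.

4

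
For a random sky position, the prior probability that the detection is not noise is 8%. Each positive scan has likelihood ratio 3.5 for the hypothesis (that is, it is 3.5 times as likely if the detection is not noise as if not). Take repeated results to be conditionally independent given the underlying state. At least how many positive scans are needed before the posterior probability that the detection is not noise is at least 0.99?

6

Prior odds = 0.08/0.92 = 2/23.
Likelihood ratio per positive scan = 3.5.
Target posterior odds = 0.99/0.01 = 99.
Require 3.5ⁿ ≥ 99 ÷ (2/23) = 1138.5.
3.5⁵ = 525.21875 falls short of 1138.5 but 3.5⁶ = 1838.265625 reaches it, so n = 6.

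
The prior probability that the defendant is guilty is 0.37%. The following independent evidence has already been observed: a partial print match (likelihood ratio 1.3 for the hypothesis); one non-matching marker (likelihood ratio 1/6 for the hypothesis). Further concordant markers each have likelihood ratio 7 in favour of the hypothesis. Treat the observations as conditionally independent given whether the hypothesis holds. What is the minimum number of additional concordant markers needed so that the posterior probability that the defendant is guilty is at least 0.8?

5

Prior odds = 0.0037/0.9963 = 37/9963.
Combined Bayes factor of the evidence already in hand = 1.3 × (1/6) = 13/60.
Odds after that evidence = (37/9963) × 13/60 = 481/597780.
Target odds = 0.8/0.2 = 4.
Need 7ⁿ ≥ 4 ÷ (481/597780) = 2391120/481.
7⁴ = 2401 falls short of 2391120/481 but 7⁵ = 16807 reaches it, so n = 5.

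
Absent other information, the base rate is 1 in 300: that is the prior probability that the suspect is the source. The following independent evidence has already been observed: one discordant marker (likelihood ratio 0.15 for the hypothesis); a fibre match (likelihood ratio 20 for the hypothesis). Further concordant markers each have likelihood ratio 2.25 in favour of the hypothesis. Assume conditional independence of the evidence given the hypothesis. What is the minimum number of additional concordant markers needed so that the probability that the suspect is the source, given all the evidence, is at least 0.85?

Prior odds = (1/300)/(299/300) = 1/299.
Combined Bayes factor of the evidence already in hand = 0.15 × 20 = 3.
Odds after that evidence = (1/299) × 3 = 3/299.
Target odds = 0.85/0.15 = 17/3.
Need 2.25ⁿ ≥ 17/3 ÷ (3/299) = 5083/9.
2.25⁷ = 4782969/16384 falls short of 5083/9 but 2.25⁸ = 43046721/65536 reaches it, so n = 8.

8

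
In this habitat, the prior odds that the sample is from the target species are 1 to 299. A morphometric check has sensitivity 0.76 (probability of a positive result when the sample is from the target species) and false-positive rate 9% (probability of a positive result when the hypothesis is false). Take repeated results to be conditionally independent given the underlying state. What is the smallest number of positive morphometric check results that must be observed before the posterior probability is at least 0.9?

Prior odds = 1/299.
Likelihood ratio of a positive result = 0.76/0.09 = 76/9.
Target odds: 0.9 ÷ 0.1 = 9.
Require (76/9)ⁿ ≥ 9 ÷ (1/299) = 2691.
(76/9)³ = 438976/729 falls short of 2691 but (76/9)⁴ = 33362176/6561 reaches it, so n = 4.

4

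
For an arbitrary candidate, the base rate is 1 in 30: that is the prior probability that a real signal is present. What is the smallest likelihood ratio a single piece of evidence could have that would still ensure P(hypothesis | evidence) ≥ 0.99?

Prior odds = (1/30)/(29/30) = 1/29.
Target odds = 0.99/0.01 = 99.
Required Bayes factor = 99 ÷ (1/29) = 2871.

2871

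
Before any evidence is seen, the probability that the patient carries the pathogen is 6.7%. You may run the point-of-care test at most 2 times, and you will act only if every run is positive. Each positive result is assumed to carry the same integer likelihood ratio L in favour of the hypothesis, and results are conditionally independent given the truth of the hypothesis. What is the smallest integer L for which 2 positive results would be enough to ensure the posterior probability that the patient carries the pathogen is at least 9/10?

12

Prior odds = 0.067/0.933 = 67/933.
Target odds = 0.9/0.1 = 9.
Need L² ≥ 9 ÷ (67/933) = 8397/67.
11² = 121 < 8397/67 ≤ 144 = 12², so L = 12.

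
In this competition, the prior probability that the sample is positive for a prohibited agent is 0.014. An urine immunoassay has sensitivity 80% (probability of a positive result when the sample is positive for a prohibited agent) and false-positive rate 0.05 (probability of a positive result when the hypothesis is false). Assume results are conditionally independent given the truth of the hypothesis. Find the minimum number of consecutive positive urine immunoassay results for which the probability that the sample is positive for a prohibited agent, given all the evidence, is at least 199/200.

4

Prior odds: 0.014 ÷ 0.986 = 7/493.
Likelihood ratio of a positive result = 0.8/0.05 = 16.
Target odds: 0.995 ÷ 0.005 = 199.
Need (7/493) × 16ⁿ ≥ 199, i.e. 16ⁿ ≥ 98107/7.
16³ = 4096 falls short of 98107/7 but 16⁴ = 65536 reaches it, so n = 4.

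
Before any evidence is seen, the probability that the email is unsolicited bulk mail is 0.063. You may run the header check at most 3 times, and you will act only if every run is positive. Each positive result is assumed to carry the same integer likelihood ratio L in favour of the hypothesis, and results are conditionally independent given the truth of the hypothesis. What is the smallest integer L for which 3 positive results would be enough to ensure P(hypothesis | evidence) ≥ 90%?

Prior odds = 0.063/0.937 = 63/937.
Target odds = 0.9/0.1 = 9.
Need L³ ≥ 9 ÷ (63/937) = 937/7.
5³ = 125 < 937/7 ≤ 216 = 6³, so L = 6.

6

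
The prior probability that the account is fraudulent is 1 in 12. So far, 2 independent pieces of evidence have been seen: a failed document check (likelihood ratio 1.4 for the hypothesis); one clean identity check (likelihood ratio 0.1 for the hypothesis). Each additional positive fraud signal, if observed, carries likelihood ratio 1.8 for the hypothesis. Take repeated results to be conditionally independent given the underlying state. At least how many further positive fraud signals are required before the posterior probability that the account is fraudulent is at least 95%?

Prior odds = (1/12)/(11/12) = 1/11.
Combined Bayes factor of the evidence already in hand = 1.4 × 0.1 = 0.14.
Odds after that evidence = (1/11) × 0.14 = 7/550.
Target odds = 0.95/0.05 = 19.
Need 1.8ⁿ ≥ 19 ÷ (7/550) = 10450/7.
1.8¹² ≈1156.83 falls short of 10450/7 but 1.8¹³ ≈2082.3 reaches it, so n = 13.

13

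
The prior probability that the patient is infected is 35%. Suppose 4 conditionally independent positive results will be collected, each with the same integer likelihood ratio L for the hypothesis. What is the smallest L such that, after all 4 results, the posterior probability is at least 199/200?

Prior odds = 0.35/0.65 = 7/13.
Target odds = 0.995/0.005 = 199.
Need L⁴ ≥ 199 ÷ (7/13) = 2587/7.
4⁴ = 256 < 2587/7 ≤ 625 = 5⁴, so L = 5.

5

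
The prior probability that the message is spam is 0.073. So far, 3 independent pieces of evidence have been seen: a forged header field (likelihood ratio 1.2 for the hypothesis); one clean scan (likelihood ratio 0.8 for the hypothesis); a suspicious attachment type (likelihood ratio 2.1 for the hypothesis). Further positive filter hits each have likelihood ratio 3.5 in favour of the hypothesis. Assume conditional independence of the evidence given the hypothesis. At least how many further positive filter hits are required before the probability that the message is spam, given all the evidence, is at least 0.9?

Prior odds = 0.073/0.927 = 73/927.
Combined Bayes factor of the evidence already in hand = 1.2 × 0.8 × 2.1 = 2.016.
Odds after that evidence = (73/927) × 2.016 = 2044/12875.
Target odds = 0.9/0.1 = 9.
Need 3.5ⁿ ≥ 9 ÷ (2044/12875) = 115875/2044.
3.5³ = 42.875 falls short of 115875/2044 but 3.5⁴ = 150.0625 reaches it, so n = 4.

4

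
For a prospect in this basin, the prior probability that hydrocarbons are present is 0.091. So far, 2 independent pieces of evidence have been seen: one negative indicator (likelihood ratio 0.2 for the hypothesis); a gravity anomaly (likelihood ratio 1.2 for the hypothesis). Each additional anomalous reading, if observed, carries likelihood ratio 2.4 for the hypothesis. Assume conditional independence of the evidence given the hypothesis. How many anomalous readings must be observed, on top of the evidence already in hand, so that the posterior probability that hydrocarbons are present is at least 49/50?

9

Prior odds = 0.091/0.909 = 91/909.
Combined Bayes factor of the evidence already in hand = 0.2 × 1.2 = 0.24.
Odds after that evidence = (91/909) × 0.24 = 182/7575.
Target odds = 0.98/0.02 = 49.
Need 2.4ⁿ ≥ 49 ÷ (182/7575) = 53025/26.
2.4⁸ = 429981696/390625 falls short of 53025/26 but 2.4⁹ ≈2641.81 reaches it, so n = 9.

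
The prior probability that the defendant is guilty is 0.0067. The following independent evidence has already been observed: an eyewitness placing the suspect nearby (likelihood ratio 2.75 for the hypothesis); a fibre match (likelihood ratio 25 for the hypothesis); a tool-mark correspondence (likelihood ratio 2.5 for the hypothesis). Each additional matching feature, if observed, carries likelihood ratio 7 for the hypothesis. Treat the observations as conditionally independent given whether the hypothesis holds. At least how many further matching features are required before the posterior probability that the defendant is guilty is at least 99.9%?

4

Prior odds = 0.0067/0.9933 = 67/9933.
Combined Bayes factor of the evidence already in hand = 2.75 × 25 × 2.5 = 171.875.
Odds after that evidence = (67/9933) × 171.875 = 8375/7224.
Target odds = 0.999/0.001 = 999.
Need 7ⁿ ≥ 999 ÷ (8375/7224) = 7216776/8375.
7³ = 343 falls short of 7216776/8375 but 7⁴ = 2401 reaches it, so n = 4.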